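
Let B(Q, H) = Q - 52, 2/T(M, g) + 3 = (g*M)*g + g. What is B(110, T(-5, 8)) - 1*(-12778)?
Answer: 12836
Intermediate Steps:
T(M, g) = 2/(-3 + g + M*g²) (T(M, g) = 2/(-3 + ((g*M)*g + g)) = 2/(-3 + ((M*g)*g + g)) = 2/(-3 + (M*g² + g)) = 2/(-3 + (g + M*g²)) = 2/(-3 + g + M*g²))
B(Q, H) = -52 + Q
B(110, T(-5, 8)) - 1*(-12778) = (-52 + 110) - 1*(-12778) = 58 + 12778 = 12836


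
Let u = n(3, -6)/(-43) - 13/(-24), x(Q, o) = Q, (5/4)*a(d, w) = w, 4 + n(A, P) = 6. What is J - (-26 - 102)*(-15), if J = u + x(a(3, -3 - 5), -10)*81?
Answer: -12579589/5160 ≈ -2437.9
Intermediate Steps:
n(A, P) = 2 (n(A, P) = -4 + 6 = 2)
a(d, w) = 4*w/5
u = 511/1032 (u = 2/(-43) - 13/(-24) = 2*(-1/43) - 13*(-1/24) = -2/43 + 13/24 = 511/1032 ≈ 0.49515)
J = -2672389/5160 (J = 511/1032 + (4*(-3 - 5)/5)*81 = 511/1032 + ((4/5)*(-8))*81 = 511/1032 - 32/5*81 = 511/1032 - 2592/5 = -2672389/5160 ≈ -517.90)
J - (-26 - 102)*(-15) = -2672389/5160 - (-26 - 102)*(-15) = -2672389/5160 - (-128)*(-15) = -2672389/5160 - 1*1920 = -2672389/5160 - 1920 = -12579589/5160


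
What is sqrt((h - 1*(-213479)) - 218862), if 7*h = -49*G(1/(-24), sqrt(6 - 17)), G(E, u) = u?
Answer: sqrt(-5383 - 7*I*sqrt(11)) ≈ 0.1582 - 73.369*I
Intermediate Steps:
h = -7*I*sqrt(11) (h = (-49*sqrt(6 - 17))/7 = (-49*I*sqrt(11))/7 = -7*I*sqrt(11) ≈ -23.216*I)
sqrt((h - 1*(-213479)) - 218862) = sqrt((-7*I*sqrt(11) - 1*(-213479)) - 218862) = sqrt((-7*I*sqrt(11) + 213479) - 218862) = sqrt((213479 - 7*I*sqrt(11)) - 218862) = sqrt(-5383 - 7*I*sqrt(11))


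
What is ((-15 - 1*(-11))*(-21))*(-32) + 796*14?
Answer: 8456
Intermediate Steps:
((-15 - 1*(-11))*(-21))*(-32) + 796*14 = ((-15 + 11)*(-21))*(-32) + 11144 = -4*(-21)*(-32) + 11144 = 84*(-32) + 11144 = -2688 + 11144 = 8456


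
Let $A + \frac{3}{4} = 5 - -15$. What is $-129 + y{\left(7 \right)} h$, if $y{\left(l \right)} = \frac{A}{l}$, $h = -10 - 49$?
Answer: $- \frac{1165}{4} \approx -291.25$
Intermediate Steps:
$h = -59$ ($h = -10 - 49 = -59$)
$A = \frac{77}{4}$ ($A = - \frac{3}{4} + \left(5 - -15\right) = - \frac{3}{4} + \left(5 + 15\right) = - \frac{3}{4} + 20 = \frac{77}{4} \approx 19.25$)
$y{\left(l \right)} = \frac{77}{4 l}$
$-129 + y{\left(7 \right)} h = -129 + \frac{77}{4 \cdot 7} \left(-59\right) = -129 + \frac{77}{4} \cdot \frac{1}{7} \left(-59\right) = -129 + \frac{11}{4} \left(-59\right) = -129 - \frac{649}{4} = - \frac{1165}{4}$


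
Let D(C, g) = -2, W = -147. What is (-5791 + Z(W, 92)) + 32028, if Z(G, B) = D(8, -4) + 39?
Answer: 26274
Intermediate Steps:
Z(G, B) = 37 (Z(G, B) = -2 + 39 = 37)
(-5791 + Z(W, 92)) + 32028 = (-5791 + 37) + 32028 = -5754 + 32028 = 26274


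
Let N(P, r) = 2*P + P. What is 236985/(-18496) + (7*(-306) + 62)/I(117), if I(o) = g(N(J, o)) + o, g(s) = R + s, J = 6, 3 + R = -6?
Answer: -34165895/1165248 ≈ -29.321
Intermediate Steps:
R = -9 (R = -3 - 6 = -9)
N(P, r) = 3*P
g(s) = -9 + s
I(o) = 9 + o (I(o) = (-9 + 3*6) + o = (-9 + 18) + o = 9 + o)
236985/(-18496) + (7*(-306) + 62)/I(117) = 236985/(-18496) + (7*(-306) + 62)/(9 + 117) = 236985*(-1/18496) + (-2142 + 62)/126 = -236985/18496 - 2080*1/126 = -236985/18496 - 1040/63 = -34165895/1165248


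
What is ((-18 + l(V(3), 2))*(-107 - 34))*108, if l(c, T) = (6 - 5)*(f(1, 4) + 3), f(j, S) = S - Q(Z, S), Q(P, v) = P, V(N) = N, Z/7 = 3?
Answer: 487296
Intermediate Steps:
Z = 21 (Z = 7*3 = 21)
f(j, S) = -21 + S (f(j, S) = S - 1*21 = S - 21 = -21 + S)
l(c, T) = -14 (l(c, T) = (6 - 5)*((-21 + 4) + 3) = 1*(-17 + 3) = 1*(-14) = -14)
((-18 + l(V(3), 2))*(-107 - 34))*108 = ((-18 - 14)*(-107 - 34))*108 = -32*(-141)*108 = 4512*108 = 487296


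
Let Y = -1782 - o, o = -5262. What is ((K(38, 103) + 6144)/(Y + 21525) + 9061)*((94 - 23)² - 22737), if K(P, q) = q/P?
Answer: -15236088179984/95019 ≈ -1.6035e+8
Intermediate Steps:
Y = 3480 (Y = -1782 - 1*(-5262) = -1782 + 5262 = 3480)
((K(38, 103) + 6144)/(Y + 21525) + 9061)*((94 - 23)² - 22737) = ((103/38 + 6144)/(3480 + 21525) + 9061)*((94 - 23)² - 22737) = ((103*(1/38) + 6144)/25005 + 9061)*(71² - 22737) = ((103/38 + 6144)*(1/25005) + 9061)*(5041 - 22737) = ((233575/38)*(1/25005) + 9061)*(-17696) = (46715/190038 + 9061)*(-17696) = (1721981033/190038)*(-17696) = -15236088179984/95019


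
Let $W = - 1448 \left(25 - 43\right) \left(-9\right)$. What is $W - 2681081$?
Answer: $-2915657$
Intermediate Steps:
$W = -234576$ ($W = - 1448 \left(25 - 43\right) \left(-9\right) = - 1448 \left(\left(-18\right) \left(-9\right)\right) = \left(-1448\right) 162 = -234576$)
$W - 2681081 = -234576 - 2681081 = -2915657$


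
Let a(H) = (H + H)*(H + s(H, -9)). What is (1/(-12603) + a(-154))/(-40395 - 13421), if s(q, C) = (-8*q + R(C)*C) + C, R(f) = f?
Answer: 4463982601/678243048 ≈ 6.5817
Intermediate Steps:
s(q, C) = C + C² - 8*q (s(q, C) = (-8*q + C*C) + C = (-8*q + C²) + C = (C² - 8*q) + C = C + C² - 8*q)
a(H) = 2*H*(72 - 7*H) (a(H) = (H + H)*(H + (-9 + (-9)² - 8*H)) = (2*H)*(H + (-9 + 81 - 8*H)) = (2*H)*(H + (72 - 8*H)) = (2*H)*(72 - 7*H) = 2*H*(72 - 7*H))
(1/(-12603) + a(-154))/(-40395 - 13421) = (1/(-12603) + 2*(-154)*(72 - 7*(-154)))/(-40395 - 13421) = (-1/12603 + 2*(-154)*(72 + 1078))/(-53816) = (-1/12603 + 2*(-154)*1150)*(-1/53816) = (-1/12603 - 354200)*(-1/53816) = -4463982601/12603*(-1/53816) = 4463982601/678243048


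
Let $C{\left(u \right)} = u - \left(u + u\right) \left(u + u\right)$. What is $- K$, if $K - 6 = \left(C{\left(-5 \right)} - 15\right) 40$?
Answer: $4794$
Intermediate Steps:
$C{\left(u \right)} = u - 4 u^{2}$ ($C{\left(u \right)} = u - 2 u 2 u = u - 4 u^{2}$)
$K = -4794$ ($K = 6 + \left(- 5 \left(1 - -20\right) - 15\right) 40 = 6 + \left(- 5 \left(1 + 20\right) - 15\right) 40 = 6 + \left(\left(-5\right) 21 - 15\right) 40 = 6 + \left(-105 - 15\right) 40 = 6 - 4800 = -4794$)
$- K = \left(-1\right) \left(-4794\right) = 4794$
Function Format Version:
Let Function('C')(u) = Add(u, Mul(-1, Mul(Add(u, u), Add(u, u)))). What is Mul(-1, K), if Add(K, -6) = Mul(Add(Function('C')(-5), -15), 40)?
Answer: 4794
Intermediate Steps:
Function('C')(u) = Add(u, Mul(-4, Pow(u, 2))) (Function('C')(u) = Add(u, Mul(-1, Mul(Mul(2, u), Mul(2, u)))) = Add(u, Mul(-1, Mul(4, Pow(u, 2)))) = Add(u, Mul(-4, Pow(u, 2))))
K = -4794 (K = Add(6, Mul(Add(Mul(-5, Add(1, Mul(-4, -5))), -15), 40)) = Add(6, Mul(Add(Mul(-5, Add(1, 20)), -15), 40)) = Add(6, Mul(Add(Mul(-5, 21), -15), 40)) = Add(6, Mul(Add(-105, -15), 40)) = Add(6, Mul(-120, 40)) = Add(6, -4800) = -4794)
Mul(-1, K) = Mul(-1, -4794) = 4794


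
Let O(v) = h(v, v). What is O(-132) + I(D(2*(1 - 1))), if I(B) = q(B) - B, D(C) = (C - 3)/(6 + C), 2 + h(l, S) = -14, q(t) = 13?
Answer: -5/2 ≈ -2.5000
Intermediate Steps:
h(l, S) = -16 (h(l, S) = -2 - 14 = -16)
O(v) = -16
D(C) = (-3 + C)/(6 + C)
I(B) = 13 - B
O(-132) + I(D(2*(1 - 1))) = -16 + (13 - (-3 + 2*(1 - 1))/(6 + 2*(1 - 1))) = -16 + (13 - (-3 + 2*0)/(6 + 2*0)) = -16 + (13 - (-3 + 0)/(6 + 0)) = -16 + (13 - (-3)/6) = -16 + (13 - 1*(-½)) = -16 + (13 + ½) = -16 + 27/2 = -5/2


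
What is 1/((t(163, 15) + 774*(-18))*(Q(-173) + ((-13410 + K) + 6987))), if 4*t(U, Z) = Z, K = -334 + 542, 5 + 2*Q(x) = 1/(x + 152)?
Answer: 1/86599226 ≈ 1.1547e-8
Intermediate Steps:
Q(x) = -5/2 + 1/(2*(152 + x)) (Q(x) = -5/2 + 1/(2*(x + 152)) = -5/2 + 1/(2*(152 + x)))
K = 208
t(U, Z) = Z/4
1/((t(163, 15) + 774*(-18))*(Q(-173) + ((-13410 + K) + 6987))) = 1/(((¼)*15 + 774*(-18))*((-759 - 5*(-173))/(2*(152 - 173)) + ((-13410 + 208) + 6987))) = 1/((15/4 - 13932)*((½)*(-759 + 865)/(-21) + (-13202 + 6987))) = 1/(-55713*((½)*(-1/21)*106 - 6215)/4) = 1/(-55713*(-53/21 - 6215)/4) = 1/(-55713/4*(-130568/21)) = 1/86599226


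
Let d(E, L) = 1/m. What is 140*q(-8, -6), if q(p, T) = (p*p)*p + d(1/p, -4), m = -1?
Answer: -71820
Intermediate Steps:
d(E, L) = -1 (d(E, L) = 1/(-1) = -1)
q(p, T) = -1 + p**3 (q(p, T) = (p*p)*p - 1 = p**2*p - 1 = p**3 - 1 = -1 + p**3)
140*q(-8, -6) = 140*(-1 + (-8)**3) = 140*(-1 - 512) = 140*(-513) = -71820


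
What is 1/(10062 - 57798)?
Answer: -1/47736 ≈ -2.0949e-5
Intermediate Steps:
1/(10062 - 57798) = 1/(-47736) = -1/47736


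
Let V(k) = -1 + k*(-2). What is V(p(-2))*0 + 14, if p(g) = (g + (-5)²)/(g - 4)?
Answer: 14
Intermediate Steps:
p(g) = (25 + g)/(-4 + g) (p(g) = (g + 25)/(-4 + g) = (25 + g)/(-4 + g))
V(k) = -1 - 2*k
V(p(-2))*0 + 14 = (-1 - 2*(25 - 2)/(-4 - 2))*0 + 14 = (-1 - 2*23/(-6))*0 + 14 = (-1 - (-1)*23/3)*0 + 14 = (-1 - 2*(-23/6))*0 + 14 = (-1 + 23/3)*0 + 14 = (20/3)*0 + 14 = 0 + 14 = 14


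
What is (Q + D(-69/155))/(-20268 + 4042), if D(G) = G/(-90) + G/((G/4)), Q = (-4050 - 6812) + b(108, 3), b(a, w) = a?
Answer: 49987477/75450900 ≈ 0.66252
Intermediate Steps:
Q = -10754 (Q = (-4050 - 6812) + 108 = -10862 + 108 = -10754)
D(G) = 4 - G/90 (D(G) = G*(-1/90) + G/((G*(¼))) = -G/90 + G/((G/4)) = -G/90 + G*(4/G) = -G/90 + 4 = 4 - G/90)
(Q + D(-69/155))/(-20268 + 4042) = (-10754 + (4 - (-23)/(30*155)))/(-20268 + 4042) = (-10754 + (4 - (-23)/(30*155)))/(-16226) = (-10754 + (4 - 1/90*(-69/155)))*(-1/16226) = (-10754 + (4 + 23/4650))*(-1/16226) = (-10754 + 18623/4650)*(-1/16226) = -49987477/4650*(-1/16226) = 49987477/75450900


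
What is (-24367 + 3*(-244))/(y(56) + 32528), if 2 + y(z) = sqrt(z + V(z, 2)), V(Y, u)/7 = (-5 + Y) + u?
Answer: -816370074/1057940249 + 25099*sqrt(427)/1057940249 ≈ -0.77117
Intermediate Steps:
V(Y, u) = -35 + 7*Y + 7*u (V(Y, u) = 7*((-5 + Y) + u) = 7*(-5 + Y + u) = -35 + 7*Y + 7*u)
y(z) = -2 + sqrt(-21 + 8*z) (y(z) = -2 + sqrt(z + (-35 + 7*z + 7*2)) = -2 + sqrt(z + (-35 + 7*z + 14)) = -2 + sqrt(z + (-21 + 7*z)) = -2 + sqrt(-21 + 8*z))
(-24367 + 3*(-244))/(y(56) + 32528) = (-24367 + 3*(-244))/((-2 + sqrt(-21 + 8*56)) + 32528) = (-24367 - 732)/((-2 + sqrt(-21 + 448)) + 32528) = -25099/((-2 + sqrt(427)) + 32528) = -25099/(32526 + sqrt(427))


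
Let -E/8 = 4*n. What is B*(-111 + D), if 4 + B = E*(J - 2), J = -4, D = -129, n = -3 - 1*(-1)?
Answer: 93120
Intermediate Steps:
n = -2 (n = -3 + 1 = -2)
E = 64 (E = -32*(-2) = -8*(-8) = 64)
B = -388 (B = -4 + 64*(-4 - 2) = -4 + 64*(-6) = -4 - 384 = -388)
B*(-111 + D) = -388*(-111 - 129) = -388*(-240) = 93120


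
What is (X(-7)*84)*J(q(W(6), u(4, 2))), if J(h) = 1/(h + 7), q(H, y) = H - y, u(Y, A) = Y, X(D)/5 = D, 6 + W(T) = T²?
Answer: -980/11 ≈ -89.091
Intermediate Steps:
W(T) = -6 + T²
X(D) = 5*D
J(h) = 1/(7 + h)
(X(-7)*84)*J(q(W(6), u(4, 2))) = ((5*(-7))*84)/(7 + ((-6 + 6²) - 1*4)) = (-35*84)/(7 + ((-6 + 36) - 4)) = -2940/(7 + (30 - 4)) = -2940/(7 + 26) = -2940/33 = -2940*1/33 = -980/11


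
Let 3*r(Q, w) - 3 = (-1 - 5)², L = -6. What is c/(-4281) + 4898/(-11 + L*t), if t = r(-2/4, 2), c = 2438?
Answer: -21185320/381009 ≈ -55.603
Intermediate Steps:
r(Q, w) = 13 (r(Q, w) = 1 + (-1 - 5)²/3 = 1 + (⅓)*(-6)² = 1 + (⅓)*36 = 1 + 12 = 13)
t = 13
c/(-4281) + 4898/(-11 + L*t) = 2438/(-4281) + 4898/(-11 - 6*13) = 2438*(-1/4281) + 4898/(-11 - 78) = -2438/4281 + 4898/(-89) = -2438/4281 + 4898*(-1/89) = -2438/4281 - 4898/89 = -21185320/381009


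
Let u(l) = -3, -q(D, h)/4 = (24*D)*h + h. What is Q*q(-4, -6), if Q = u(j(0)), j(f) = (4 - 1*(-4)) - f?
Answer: 6840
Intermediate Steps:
q(D, h) = -4*h - 96*D*h (q(D, h) = -4*((24*D)*h + h) = -4*(24*D*h + h) = -4*(h + 24*D*h) = -4*h - 96*D*h)
j(f) = 8 - f (j(f) = (4 + 4) - f = 8 - f)
Q = -3
Q*q(-4, -6) = -(-12)*(-6)*(1 + 24*(-4)) = -(-12)*(-6)*(1 - 96) = -(-12)*(-6)*(-95) = -3*(-2280) = 6840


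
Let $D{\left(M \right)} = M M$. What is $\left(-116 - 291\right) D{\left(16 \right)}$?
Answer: $-104192$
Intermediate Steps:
$D{\left(M \right)} = M^{2}$
$\left(-116 - 291\right) D{\left(16 \right)} = \left(-116 - 291\right) 16^{2} = \left(-407\right) 256 = -104192$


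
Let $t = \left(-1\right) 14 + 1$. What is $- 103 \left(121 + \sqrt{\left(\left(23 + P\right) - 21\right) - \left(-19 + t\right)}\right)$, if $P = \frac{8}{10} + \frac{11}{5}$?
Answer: $-12463 - 103 \sqrt{37} \approx -13090.0$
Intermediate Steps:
$P = 3$ ($P = 8 \cdot \frac{1}{10} + 11 \cdot \frac{1}{5} = \frac{4}{5} + \frac{11}{5} = 3$)
$t = -13$ ($t = -14 + 1 = -13$)
$- 103 \left(121 + \sqrt{\left(\left(23 + P\right) - 21\right) - \left(-19 + t\right)}\right) = - 103 \left(121 + \sqrt{\left(\left(23 + 3\right) - 21\right) + \left(19 - -13\right)}\right) = - 103 \left(121 + \sqrt{\left(26 - 21\right) + \left(19 + 13\right)}\right) = - 103 \left(121 + \sqrt{5 + 32}\right) = - 103 \left(121 + \sqrt{37}\right) = -12463 - 103 \sqrt{37}$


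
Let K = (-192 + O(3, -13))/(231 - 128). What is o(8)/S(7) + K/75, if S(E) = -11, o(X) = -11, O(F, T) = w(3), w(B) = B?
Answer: 2512/2575 ≈ 0.97553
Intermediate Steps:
O(F, T) = 3
K = -189/103 (K = (-192 + 3)/(231 - 128) = -189/103 ≈ -1.8350)
o(8)/S(7) + K/75 = -11/(-11) - 189/103/75 = -11*(-1/11) - 189/103*1/75 = 1 - 63/2575 = 2512/2575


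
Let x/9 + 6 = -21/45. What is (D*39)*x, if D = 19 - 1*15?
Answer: -45396/5 ≈ -9079.2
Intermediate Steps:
D = 4 (D = 19 - 15 = 4)
x = -291/5 (x = -54 + 9*(-21/45) = -54 + 9*(-21*1/45) = -54 + 9*(-7/15) = -54 - 21/5 = -291/5 ≈ -58.200)
(D*39)*x = (4*39)*(-291/5) = 156*(-291/5) = -45396/5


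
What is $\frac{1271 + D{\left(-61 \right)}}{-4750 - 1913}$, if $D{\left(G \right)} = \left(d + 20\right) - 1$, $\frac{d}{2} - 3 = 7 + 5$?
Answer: $- \frac{440}{2221} \approx -0.19811$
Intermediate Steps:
$d = 30$ ($d = 6 + 2 \left(7 + 5\right) = 6 + 2 \cdot 12 = 6 + 24 = 30$)
$D{\left(G \right)} = 49$ ($D{\left(G \right)} = \left(30 + 20\right) - 1 = 50 - 1 = 49$)
$\frac{1271 + D{\left(-61 \right)}}{-4750 - 1913} = \frac{1271 + 49}{-4750 - 1913} = \frac{1320}{-6663} = 1320 \left(- \frac{1}{6663}\right) = - \frac{440}{2221}$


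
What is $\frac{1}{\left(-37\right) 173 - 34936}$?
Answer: $- \frac{1}{41337} \approx -2.4191 \cdot 10^{-5}$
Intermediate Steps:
$\frac{1}{\left(-37\right) 173 - 34936} = \frac{1}{-6401 - 34936} = \frac{1}{-41337} = - \frac{1}{41337}$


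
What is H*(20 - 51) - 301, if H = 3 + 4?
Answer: -518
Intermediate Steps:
H = 7
H*(20 - 51) - 301 = 7*(20 - 51) - 301 = 7*(-31) - 301 = -217 - 301 = -518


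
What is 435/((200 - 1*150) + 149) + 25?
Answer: 5410/199 ≈ 27.186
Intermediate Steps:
435/((200 - 1*150) + 149) + 25 = 435/((200 - 150) + 149) + 25 = 435/(50 + 149) + 25 = 435/199 + 25 = 5410/199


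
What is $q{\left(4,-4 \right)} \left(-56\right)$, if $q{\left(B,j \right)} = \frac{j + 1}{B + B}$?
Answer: $21$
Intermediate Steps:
$q{\left(B,j \right)} = \frac{1 + j}{2 B}$
$q{\left(4,-4 \right)} \left(-56\right) = \frac{1 - 4}{2 \cdot 4} \left(-56\right) = \frac{1}{2} \cdot \frac{1}{4} \left(-3\right) \left(-56\right) = \left(- \frac{3}{8}\right) \left(-56\right) = 21$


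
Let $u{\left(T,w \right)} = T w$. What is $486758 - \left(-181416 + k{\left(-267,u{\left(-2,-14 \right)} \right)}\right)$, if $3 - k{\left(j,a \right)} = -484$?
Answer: $667687$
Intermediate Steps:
$k{\left(j,a \right)} = 487$ ($k{\left(j,a \right)} = 3 - -484 = 3 + 484 = 487$)
$486758 - \left(-181416 + k{\left(-267,u{\left(-2,-14 \right)} \right)}\right) = 486758 - \left(-181416 + 487\right) = 486758 - -180929 = 486758 + 180929 = 667687$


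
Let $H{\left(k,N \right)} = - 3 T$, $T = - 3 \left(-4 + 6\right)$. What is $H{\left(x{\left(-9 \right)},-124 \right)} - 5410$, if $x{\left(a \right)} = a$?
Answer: $-5392$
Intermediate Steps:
$T = -6$ ($T = \left(-3\right) 2 = -6$)
$H{\left(k,N \right)} = 18$ ($H{\left(k,N \right)} = \left(-3\right) \left(-6\right) = 18$)
$H{\left(x{\left(-9 \right)},-124 \right)} - 5410 = 18 - 5410 = -5392$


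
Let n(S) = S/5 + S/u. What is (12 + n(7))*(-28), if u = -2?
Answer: -1386/5 ≈ -277.20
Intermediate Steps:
n(S) = -3*S/10 (n(S) = S/5 + S/(-2) = S*(1/5) + S*(-1/2) = S/5 - S/2 = -3*S/10)
(12 + n(7))*(-28) = (12 - 3/10*7)*(-28) = (12 - 21/10)*(-28) = (99/10)*(-28) = -1386/5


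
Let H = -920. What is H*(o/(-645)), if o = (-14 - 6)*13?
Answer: -47840/129 ≈ -370.85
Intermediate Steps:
o = -260 (o = -20*13 = -260)
H*(o/(-645)) = -(-239200)/(-645) = -(-239200)*(-1)/645 = -920*52/129 = -47840/129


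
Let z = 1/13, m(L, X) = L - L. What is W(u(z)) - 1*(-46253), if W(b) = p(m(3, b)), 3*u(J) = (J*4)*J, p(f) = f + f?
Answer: 46253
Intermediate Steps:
m(L, X) = 0
p(f) = 2*f
z = 1/13 ≈ 0.076923
u(J) = 4*J**2/3 (u(J) = ((J*4)*J)/3 = ((4*J)*J)/3 = (4*J**2)/3 = 4*J**2/3)
W(b) = 0 (W(b) = 2*0 = 0)
W(u(z)) - 1*(-46253) = 0 - 1*(-46253) = 0 + 46253 = 46253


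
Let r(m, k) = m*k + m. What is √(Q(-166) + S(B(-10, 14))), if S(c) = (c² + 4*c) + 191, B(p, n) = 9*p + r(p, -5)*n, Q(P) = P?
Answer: √222805 ≈ 472.02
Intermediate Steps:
r(m, k) = m + k*m (r(m, k) = k*m + m = m + k*m)
B(p, n) = 9*p - 4*n*p (B(p, n) = 9*p + (p*(1 - 5))*n = 9*p + (p*(-4))*n = 9*p + (-4*p)*n = 9*p - 4*n*p)
S(c) = 191 + c² + 4*c
√(Q(-166) + S(B(-10, 14))) = √(-166 + (191 + (-10*(9 - 4*14))² + 4*(-10*(9 - 4*14)))) = √(-166 + (191 + (-10*(9 - 56))² + 4*(-10*(9 - 56)))) = √(-166 + (191 + (-10*(-47))² + 4*(-10*(-47)))) = √(-166 + (191 + 470² + 4*470)) = √(-166 + (191 + 220900 + 1880)) = √(-166 + 222971) = √222805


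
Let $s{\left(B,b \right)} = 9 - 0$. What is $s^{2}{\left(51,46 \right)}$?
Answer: $81$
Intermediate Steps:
$s{\left(B,b \right)} = 9$ ($s{\left(B,b \right)} = 9 + 0 = 9$)
$s^{2}{\left(51,46 \right)} = 9^{2} = 81$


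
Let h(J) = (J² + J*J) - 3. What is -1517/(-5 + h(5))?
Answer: -1517/42 ≈ -36.119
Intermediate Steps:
h(J) = -3 + 2*J² (h(J) = (J² + J²) - 3 = 2*J² - 3 = -3 + 2*J²)
-1517/(-5 + h(5)) = -1517/(-5 + (-3 + 2*5²)) = -1517/(-5 + (-3 + 2*25)) = -1517/(-5 + (-3 + 50)) = -1517/(-5 + 47) = -1517/42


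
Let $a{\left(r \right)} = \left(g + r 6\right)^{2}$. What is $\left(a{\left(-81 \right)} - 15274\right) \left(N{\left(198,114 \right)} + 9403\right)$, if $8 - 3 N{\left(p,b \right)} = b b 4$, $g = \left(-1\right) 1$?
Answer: $-1757926155$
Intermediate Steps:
$g = -1$
$N{\left(p,b \right)} = \frac{8}{3} - \frac{4 b^{2}}{3}$ ($N{\left(p,b \right)} = \frac{8}{3} - \frac{b b 4}{3} = \frac{8}{3} - \frac{b^{2} \cdot 4}{3} = \frac{8}{3} - \frac{4 b^{2}}{3}$)
$a{\left(r \right)} = \left(-1 + 6 r\right)^{2}$ ($a{\left(r \right)} = \left(-1 + r 6\right)^{2} = \left(-1 + 6 r\right)^{2}$)
$\left(a{\left(-81 \right)} - 15274\right) \left(N{\left(198,114 \right)} + 9403\right) = \left(\left(-1 + 6 \left(-81\right)\right)^{2} - 15274\right) \left(\left(\frac{8}{3} - \frac{4 \cdot 114^{2}}{3}\right) + 9403\right) = \left(\left(-1 - 486\right)^{2} - 15274\right) \left(\left(\frac{8}{3} - 17328\right) + 9403\right) = \left(\left(-487\right)^{2} - 15274\right) \left(\left(\frac{8}{3} - 17328\right) + 9403\right) = \left(237169 - 15274\right) \left(- \frac{51976}{3} + 9403\right) = 221895 \left(- \frac{23767}{3}\right) = -1757926155$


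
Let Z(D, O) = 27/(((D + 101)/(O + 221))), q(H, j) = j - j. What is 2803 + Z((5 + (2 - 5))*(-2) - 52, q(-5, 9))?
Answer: 14678/5 ≈ 2935.6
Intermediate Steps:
q(H, j) = 0
Z(D, O) = 27*(221 + O)/(101 + D) (Z(D, O) = 27/(((101 + D)/(221 + O))) = 27*((221 + O)/(101 + D)) = 27*(221 + O)/(101 + D))
2803 + Z((5 + (2 - 5))*(-2) - 52, q(-5, 9)) = 2803 + 27*(221 + 0)/(101 + ((5 + (2 - 5))*(-2) - 52)) = 2803 + 27*221/(101 + ((5 - 3)*(-2) - 52)) = 2803 + 27*221/(101 + (2*(-2) - 52)) = 2803 + 27*221/(101 + (-4 - 52)) = 2803 + 27*221/(101 - 56) = 2803 + 27*221/45 = 2803 + 27*(1/45)*221 = 2803 + 663/5 = 14678/5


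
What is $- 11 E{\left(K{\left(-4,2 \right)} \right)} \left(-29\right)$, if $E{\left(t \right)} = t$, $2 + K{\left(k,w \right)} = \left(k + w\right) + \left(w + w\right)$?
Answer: $0$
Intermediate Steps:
$K{\left(k,w \right)} = -2 + k + 3 w$ ($K{\left(k,w \right)} = -2 + \left(\left(k + w\right) + \left(w + w\right)\right) = -2 + \left(\left(k + w\right) + 2 w\right) = -2 + \left(k + 3 w\right) = -2 + k + 3 w$)
$- 11 E{\left(K{\left(-4,2 \right)} \right)} \left(-29\right) = - 11 \left(-2 - 4 + 3 \cdot 2\right) \left(-29\right) = - 11 \left(-2 - 4 + 6\right) \left(-29\right) = \left(-11\right) 0 \left(-29\right) = 0 \left(-29\right) = 0$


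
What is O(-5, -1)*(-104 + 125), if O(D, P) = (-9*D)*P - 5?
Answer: -1050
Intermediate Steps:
O(D, P) = -5 - 9*D*P (O(D, P) = -9*D*P - 5 = -5 - 9*D*P)
O(-5, -1)*(-104 + 125) = (-5 - 9*(-5)*(-1))*(-104 + 125) = (-5 - 45)*21 = -50*21 = -1050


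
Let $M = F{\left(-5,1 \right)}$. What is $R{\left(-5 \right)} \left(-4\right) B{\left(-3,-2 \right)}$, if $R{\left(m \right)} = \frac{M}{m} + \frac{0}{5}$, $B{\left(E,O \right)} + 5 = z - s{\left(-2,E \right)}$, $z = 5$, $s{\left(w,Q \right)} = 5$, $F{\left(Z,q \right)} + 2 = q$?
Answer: $4$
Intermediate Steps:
$F{\left(Z,q \right)} = -2 + q$
$M = -1$ ($M = -2 + 1 = -1$)
$B{\left(E,O \right)} = -5$ ($B{\left(E,O \right)} = -5 + \left(5 - 5\right) = -5 + 0 = -5$)
$R{\left(m \right)} = - \frac{1}{m}$ ($R{\left(m \right)} = - \frac{1}{m} + \frac{0}{5} = - \frac{1}{m} + 0 \cdot \frac{1}{5} = - \frac{1}{m} + 0 = - \frac{1}{m}$)
$R{\left(-5 \right)} \left(-4\right) B{\left(-3,-2 \right)} = - \frac{1}{-5} \left(-4\right) \left(-5\right) = \left(-1\right) \left(- \frac{1}{5}\right) \left(-4\right) \left(-5\right) = \frac{1}{5} \left(-4\right) \left(-5\right) = \left(- \frac{4}{5}\right) \left(-5\right) = 4$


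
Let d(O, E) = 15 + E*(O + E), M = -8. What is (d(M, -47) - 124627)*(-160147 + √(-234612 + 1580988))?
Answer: 19542257969 - 244054*√336594 ≈ 1.9401e+10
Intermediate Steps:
d(O, E) = 15 + E*(E + O)
(d(M, -47) - 124627)*(-160147 + √(-234612 + 1580988)) = ((15 + (-47)² - 47*(-8)) - 124627)*(-160147 + √(-234612 + 1580988)) = ((15 + 2209 + 376) - 124627)*(-160147 + √1346376) = (2600 - 124627)*(-160147 + 2*√336594) = -122027*(-160147 + 2*√336594) = 19542257969 - 244054*√336594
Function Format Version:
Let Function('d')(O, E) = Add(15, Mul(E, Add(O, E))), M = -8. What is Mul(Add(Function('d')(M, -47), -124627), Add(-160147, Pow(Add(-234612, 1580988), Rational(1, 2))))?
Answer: Add(19542257969, Mul(-244054, Pow(336594, Rational(1, 2)))) ≈ 1.9401e+10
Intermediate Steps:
Function('d')(O, E) = Add(15, Mul(E, Add(E, O)))
Mul(Add(Function('d')(M, -47), -124627), Add(-160147, Pow(Add(-234612, 1580988), Rational(1, 2)))) = Mul(Add(Add(15, Pow(-47, 2), Mul(-47, -8)), -124627), Add(-160147, Pow(Add(-234612, 1580988), Rational(1, 2)))) = Mul(Add(Add(15, 2209, 376), -124627), Add(-160147, Pow(1346376, Rational(1, 2)))) = Mul(Add(2600, -124627), Add(-160147, Mul(2, Pow(336594, Rational(1, 2))))) = Mul(-122027, Add(-160147, Mul(2, Pow(336594, Rational(1, 2))))) = Add(19542257969, Mul(-244054, Pow(336594, Rational(1, 2))))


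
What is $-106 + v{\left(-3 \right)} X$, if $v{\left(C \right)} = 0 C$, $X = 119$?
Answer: $-106$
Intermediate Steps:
$v{\left(C \right)} = 0$
$-106 + v{\left(-3 \right)} X = -106 + 0 \cdot 119 = -106 + 0 = -106$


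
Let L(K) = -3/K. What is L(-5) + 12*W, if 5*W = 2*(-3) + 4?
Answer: -21/5 ≈ -4.2000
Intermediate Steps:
W = -⅖ (W = (2*(-3) + 4)/5 = (-6 + 4)/5 = (⅕)*(-2) = -⅖ ≈ -0.40000)
L(-5) + 12*W = -3/(-5) + 12*(-⅖) = -3*(-⅕) - 24/5 = ⅗ - 24/5 = -21/5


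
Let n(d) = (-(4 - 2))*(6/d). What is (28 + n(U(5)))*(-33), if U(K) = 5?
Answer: -4224/5 ≈ -844.80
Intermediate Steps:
n(d) = -12/d (n(d) = (-1*2)*(6/d) = -12/d)
(28 + n(U(5)))*(-33) = (28 - 12/5)*(-33) = (128/5)*(-33) = -4224/5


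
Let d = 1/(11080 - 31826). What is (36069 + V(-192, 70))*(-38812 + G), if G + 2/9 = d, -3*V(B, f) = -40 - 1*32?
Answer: -87186073571339/62238 ≈ -1.4009e+9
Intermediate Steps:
d = -1/20746 (d = 1/(-20746) = -1/20746 ≈ -4.8202e-5)
V(B, f) = 24 (V(B, f) = -(-40 - 1*32)/3 = -(-40 - 32)/3 = -⅓*(-72) = 24)
G = -41501/186714 (G = -2/9 - 1/20746 = -41501/186714 ≈ -0.22227)
(36069 + V(-192, 70))*(-38812 + G) = (36069 + 24)*(-38812 - 41501/186714) = 36093*(-7246785269/186714) = -87186073571339/62238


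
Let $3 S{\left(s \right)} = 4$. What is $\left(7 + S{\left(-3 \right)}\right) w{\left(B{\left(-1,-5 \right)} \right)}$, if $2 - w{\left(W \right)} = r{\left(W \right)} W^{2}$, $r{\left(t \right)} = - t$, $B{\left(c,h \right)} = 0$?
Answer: $\frac{50}{3} \approx 16.667$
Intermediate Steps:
$w{\left(W \right)} = 2 + W^{3}$ ($w{\left(W \right)} = 2 - - W W^{2} = 2 - - W^{3} = 2 + W^{3}$)
$S{\left(s \right)} = \frac{4}{3}$ ($S{\left(s \right)} = \frac{1}{3} \cdot 4 = \frac{4}{3}$)
$\left(7 + S{\left(-3 \right)}\right) w{\left(B{\left(-1,-5 \right)} \right)} = \left(7 + \frac{4}{3}\right) \left(2 + 0^{3}\right) = \frac{25 \left(2 + 0\right)}{3} = \frac{25}{3} \cdot 2 = \frac{50}{3}$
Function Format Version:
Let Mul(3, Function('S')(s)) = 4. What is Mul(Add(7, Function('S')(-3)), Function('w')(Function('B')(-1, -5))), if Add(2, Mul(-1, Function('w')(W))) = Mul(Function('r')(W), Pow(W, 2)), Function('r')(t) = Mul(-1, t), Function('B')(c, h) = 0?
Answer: Rational(50, 3) ≈ 16.667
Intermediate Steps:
Function('w')(W) = Add(2, Pow(W, 3)) (Function('w')(W) = Add(2, Mul(-1, Mul(Mul(-1, W), Pow(W, 2)))) = Add(2, Mul(-1, Mul(-1, Pow(W, 3)))) = Add(2, Pow(W, 3)))
Function('S')(s) = Rational(4, 3) (Function('S')(s) = Mul(Rational(1, 3), 4) = Rational(4, 3))
Mul(Add(7, Function('S')(-3)), Function('w')(Function('B')(-1, -5))) = Mul(Add(7, Rational(4, 3)), Add(2, Pow(0, 3))) = Mul(Rational(25, 3), Add(2, 0)) = Mul(Rational(25, 3), 2) = Rational(50, 3)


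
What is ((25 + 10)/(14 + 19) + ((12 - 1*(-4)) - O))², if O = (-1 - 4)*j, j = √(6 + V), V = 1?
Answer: 507544/1089 + 5630*√7/33 ≈ 917.45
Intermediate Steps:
j = √7 (j = √(6 + 1) = √7 ≈ 2.6458)
O = -5*√7 (O = (-1 - 4)*√7 = -5*√7 ≈ -13.229)
((25 + 10)/(14 + 19) + ((12 - 1*(-4)) - O))² = ((25 + 10)/(14 + 19) + ((12 - 1*(-4)) - (-5)*√7))² = (35/33 + ((12 + 4) + 5*√7))² = (35*(1/33) + (16 + 5*√7))² = (35/33 + (16 + 5*√7))² = (563/33 + 5*√7)²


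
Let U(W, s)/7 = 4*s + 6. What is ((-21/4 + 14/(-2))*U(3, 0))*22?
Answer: -11319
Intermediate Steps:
U(W, s) = 42 + 28*s (U(W, s) = 7*(4*s + 6) = 7*(6 + 4*s) = 42 + 28*s)
((-21/4 + 14/(-2))*U(3, 0))*22 = ((-21/4 + 14/(-2))*(42 + 28*0))*22 = ((-21*1/4 + 14*(-1/2))*(42 + 0))*22 = ((-21/4 - 7)*42)*22 = -49/4*42*22 = -1029/2*22 = -11319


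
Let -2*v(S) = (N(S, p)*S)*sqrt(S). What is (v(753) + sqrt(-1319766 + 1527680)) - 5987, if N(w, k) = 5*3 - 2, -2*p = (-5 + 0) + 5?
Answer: -5987 + sqrt(207914) - 9789*sqrt(753)/2 ≈ -1.3984e+5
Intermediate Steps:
p = 0 (p = -((-5 + 0) + 5)/2 = -(-5 + 5)/2 = -1/2*0 = 0)
N(w, k) = 13 (N(w, k) = 15 - 2 = 13)
v(S) = -13*S**(3/2)/2 (v(S) = -13*S*sqrt(S)/2 = -13*S**(3/2)/2)
(v(753) + sqrt(-1319766 + 1527680)) - 5987 = (-9789*sqrt(753)/2 + sqrt(-1319766 + 1527680)) - 5987 = (-9789*sqrt(753)/2 + sqrt(207914)) - 5987 = (sqrt(207914) - 9789*sqrt(753)/2) - 5987 = -5987 + sqrt(207914) - 9789*sqrt(753)/2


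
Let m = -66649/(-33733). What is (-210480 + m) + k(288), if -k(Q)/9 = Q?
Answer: -7187491127/33733 ≈ -2.1307e+5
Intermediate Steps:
m = 66649/33733 (m = -66649*(-1/33733) = 66649/33733 ≈ 1.9758)
k(Q) = -9*Q
(-210480 + m) + k(288) = (-210480 + 66649/33733) - 9*288 = -7100055191/33733 - 2592 = -7187491127/33733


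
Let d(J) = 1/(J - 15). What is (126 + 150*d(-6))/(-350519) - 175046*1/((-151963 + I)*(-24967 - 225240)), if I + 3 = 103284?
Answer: -406297648111/1149487158198967 ≈ -0.00035346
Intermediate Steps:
d(J) = 1/(-15 + J)
I = 103281 (I = -3 + 103284 = 103281)
(126 + 150*d(-6))/(-350519) - 175046*1/((-151963 + I)*(-24967 - 225240)) = (126 + 150/(-15 - 6))/(-350519) - 175046*1/((-151963 + 103281)*(-24967 - 225240)) = (126 + 150/(-21))*(-1/350519) - 175046/((-250207*(-48682))) = (126 + 150*(-1/21))*(-1/350519) - 175046/12180577174 = (126 - 50/7)*(-1/350519) - 175046*1/12180577174 = (832/7)*(-1/350519) - 87523/6090288587 = -64/188741 - 87523/6090288587 = -406297648111/1149487158198967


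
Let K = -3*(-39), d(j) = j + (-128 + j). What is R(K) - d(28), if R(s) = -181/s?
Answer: 8243/117 ≈ 70.453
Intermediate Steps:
d(j) = -128 + 2*j
K = 117
R(K) - d(28) = -181/117 - (-128 + 2*28) = -181*1/117 - (-128 + 56) = -181/117 - 1*(-72) = -181/117 + 72 = 8243/117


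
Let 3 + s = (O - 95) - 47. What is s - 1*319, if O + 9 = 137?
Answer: -336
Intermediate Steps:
O = 128 (O = -9 + 137 = 128)
s = -17 (s = -3 + ((128 - 95) - 47) = -3 + (33 - 47) = -3 - 14 = -17)
s - 1*319 = -17 - 1*319 = -17 - 319 = -336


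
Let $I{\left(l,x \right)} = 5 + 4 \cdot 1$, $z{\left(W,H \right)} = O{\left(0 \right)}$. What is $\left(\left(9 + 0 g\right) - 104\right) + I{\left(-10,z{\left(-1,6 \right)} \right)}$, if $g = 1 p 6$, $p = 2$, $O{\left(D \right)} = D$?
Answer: $-86$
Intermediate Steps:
$z{\left(W,H \right)} = 0$
$I{\left(l,x \right)} = 9$ ($I{\left(l,x \right)} = 5 + 4 = 9$)
$g = 12$ ($g = 1 \cdot 2 \cdot 6 = 2 \cdot 6 = 12$)
$\left(\left(9 + 0 g\right) - 104\right) + I{\left(-10,z{\left(-1,6 \right)} \right)} = \left(\left(9 + 0 \cdot 12\right) - 104\right) + 9 = \left(\left(9 + 0\right) - 104\right) + 9 = \left(9 - 104\right) + 9 = -95 + 9 = -86$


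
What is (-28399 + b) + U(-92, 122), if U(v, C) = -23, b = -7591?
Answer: -36013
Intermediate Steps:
(-28399 + b) + U(-92, 122) = (-28399 - 7591) - 23 = -35990 - 23 = -36013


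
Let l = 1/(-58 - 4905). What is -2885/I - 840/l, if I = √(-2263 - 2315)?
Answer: 4168920 + 2885*I*√4578/4578 ≈ 4.1689e+6 + 42.639*I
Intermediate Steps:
I = I*√4578 (I = √(-4578) = I*√4578 ≈ 67.661*I)
l = -1/4963 (l = 1/(-4963) = -1/4963 ≈ -0.00020149)
-2885/I - 840/l = -2885*(-I*√4578/4578) - 840/(-1/4963) = -(-2885)*I*√4578/4578 - 840*(-4963) = 2885*I*√4578/4578 + 4168920 = 4168920 + 2885*I*√4578/4578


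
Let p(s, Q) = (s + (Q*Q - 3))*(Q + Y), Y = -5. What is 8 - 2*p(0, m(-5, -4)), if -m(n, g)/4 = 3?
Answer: 4802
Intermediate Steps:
m(n, g) = -12 (m(n, g) = -4*3 = -12)
p(s, Q) = (-5 + Q)*(-3 + s + Q²) (p(s, Q) = (s + (Q*Q - 3))*(Q - 5) = (s + (Q² - 3))*(-5 + Q) = (s + (-3 + Q²))*(-5 + Q) = (-3 + s + Q²)*(-5 + Q) = (-5 + Q)*(-3 + s + Q²))
8 - 2*p(0, m(-5, -4)) = 8 - 2*(15 + (-12)³ - 5*0 - 5*(-12)² - 3*(-12) - 12*0) = 8 - 2*(15 - 1728 + 0 - 5*144 + 36 + 0) = 8 - 2*(15 - 1728 + 0 - 720 + 36 + 0) = 8 - 2*(-2397) = 8 + 4794 = 4802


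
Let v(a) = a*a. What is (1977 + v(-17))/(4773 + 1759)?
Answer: 1133/3266 ≈ 0.34691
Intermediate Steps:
v(a) = a²
(1977 + v(-17))/(4773 + 1759) = (1977 + (-17)²)/(4773 + 1759) = (1977 + 289)/6532 = 2266*(1/6532) = 1133/3266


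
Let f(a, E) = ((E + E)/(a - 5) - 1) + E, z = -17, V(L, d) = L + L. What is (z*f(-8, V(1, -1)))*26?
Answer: -306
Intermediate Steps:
V(L, d) = 2*L
f(a, E) = -1 + E + 2*E/(-5 + a) (f(a, E) = ((2*E)/(-5 + a) - 1) + E = (2*E/(-5 + a) - 1) + E = (-1 + 2*E/(-5 + a)) + E = -1 + E + 2*E/(-5 + a))
(z*f(-8, V(1, -1)))*26 = -17*(5 - 1*(-8) - 6 + (2*1)*(-8))/(-5 - 8)*26 = -17*(5 + 8 - 3*2 + 2*(-8))/(-13)*26 = -(-17)*(5 + 8 - 6 - 16)/13*26 = -(-17)*(-9)/13*26 = -17*9/13*26 = -153/13*26 = -306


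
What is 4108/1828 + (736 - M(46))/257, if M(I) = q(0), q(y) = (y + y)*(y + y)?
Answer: 600291/117449 ≈ 5.1111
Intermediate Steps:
q(y) = 4*y² (q(y) = (2*y)*(2*y) = 4*y²)
M(I) = 0 (M(I) = 4*0² = 4*0 = 0)
4108/1828 + (736 - M(46))/257 = 4108/1828 + (736 - 1*0)/257 = 4108*(1/1828) + (736 + 0)*(1/257) = 1027/457 + 736*(1/257) = 1027/457 + 736/257 = 600291/117449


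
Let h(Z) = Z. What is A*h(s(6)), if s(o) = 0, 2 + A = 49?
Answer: 0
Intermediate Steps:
A = 47 (A = -2 + 49 = 47)
A*h(s(6)) = 47*0 = 0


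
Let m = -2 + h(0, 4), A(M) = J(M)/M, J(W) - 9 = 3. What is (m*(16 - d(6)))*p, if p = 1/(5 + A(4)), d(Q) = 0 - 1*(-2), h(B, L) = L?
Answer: 7/2 ≈ 3.5000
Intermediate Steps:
J(W) = 12 (J(W) = 9 + 3 = 12)
d(Q) = 2 (d(Q) = 0 + 2 = 2)
A(M) = 12/M
m = 2 (m = -2 + 4 = 2)
p = ⅛ (p = 1/(5 + 12/4) = 1/(5 + 12*(¼)) = 1/(5 + 3) = 1/8 = ⅛ ≈ 0.12500)
(m*(16 - d(6)))*p = (2*(16 - 1*2))*(⅛) = (2*(16 - 2))*(⅛) = (2*14)*(⅛) = 28*(⅛) = 7/2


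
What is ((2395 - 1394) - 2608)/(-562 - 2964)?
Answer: 1607/3526 ≈ 0.45576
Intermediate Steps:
((2395 - 1394) - 2608)/(-562 - 2964) = (1001 - 2608)/(-3526) = -1607*(-1/3526) = 1607/3526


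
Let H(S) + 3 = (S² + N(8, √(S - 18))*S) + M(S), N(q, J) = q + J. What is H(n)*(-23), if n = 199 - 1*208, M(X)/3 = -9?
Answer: 483 + 621*I*√3 ≈ 483.0 + 1075.6*I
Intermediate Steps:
M(X) = -27 (M(X) = 3*(-9) = -27)
n = -9 (n = 199 - 208 = -9)
N(q, J) = J + q
H(S) = -30 + S² + S*(8 + √(-18 + S)) (H(S) = -3 + ((S² + (√(S - 18) + 8)*S) - 27) = -3 + ((S² + (√(-18 + S) + 8)*S) - 27) = -3 + ((S² + (8 + √(-18 + S))*S) - 27) = -3 + ((S² + S*(8 + √(-18 + S))) - 27) = -3 + (-27 + S² + S*(8 + √(-18 + S))) = -30 + S² + S*(8 + √(-18 + S)))
H(n)*(-23) = (-30 + (-9)² - 9*(8 + √(-18 - 9)))*(-23) = (-30 + 81 - 9*(8 + √(-27)))*(-23) = (-30 + 81 - 9*(8 + 3*I*√3))*(-23) = (-30 + 81 + (-72 - 27*I*√3))*(-23) = (-21 - 27*I*√3)*(-23) = 483 + 621*I*√3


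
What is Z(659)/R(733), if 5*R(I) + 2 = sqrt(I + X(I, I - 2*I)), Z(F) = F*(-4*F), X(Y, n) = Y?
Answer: -8685620/731 - 4342810*sqrt(1466)/731 ≈ -2.3935e+5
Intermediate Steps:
Z(F) = -4*F**2
R(I) = -2/5 + sqrt(2)*sqrt(I)/5 (R(I) = -2/5 + sqrt(I + I)/5 = -2/5 + sqrt(2*I)/5 = -2/5 + (sqrt(2)*sqrt(I))/5 = -2/5 + sqrt(2)*sqrt(I)/5)
Z(659)/R(733) = (-4*659**2)/(-2/5 + sqrt(2)*sqrt(733)/5) = (-4*434281)/(-2/5 + sqrt(1466)/5) = -1737124/(-2/5 + sqrt(1466)/5)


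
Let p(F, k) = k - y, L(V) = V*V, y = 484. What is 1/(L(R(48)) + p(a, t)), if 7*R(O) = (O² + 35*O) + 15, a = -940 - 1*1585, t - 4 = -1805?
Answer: 49/15880036 ≈ 3.0856e-6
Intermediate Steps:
t = -1801 (t = 4 - 1805 = -1801)
a = -2525 (a = -940 - 1585 = -2525)
R(O) = 15/7 + 5*O + O²/7 (R(O) = ((O² + 35*O) + 15)/7 = (15 + O² + 35*O)/7 = 15/7 + 5*O + O²/7)
L(V) = V²
p(F, k) = -484 + k (p(F, k) = k - 1*484 = k - 484 = -484 + k)
1/(L(R(48)) + p(a, t)) = 1/((15/7 + 5*48 + (⅐)*48²)² + (-484 - 1801)) = 1/((15/7 + 240 + (⅐)*2304)² - 2285) = 1/((15/7 + 240 + 2304/7)² - 2285) = 1/((3999/7)² - 2285) = 1/(15992001/49 - 2285) = 1/(15880036/49) = 49/15880036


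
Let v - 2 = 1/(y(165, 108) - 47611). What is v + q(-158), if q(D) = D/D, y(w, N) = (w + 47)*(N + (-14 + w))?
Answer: 21892/7297 ≈ 3.0001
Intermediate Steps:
y(w, N) = (47 + w)*(-14 + N + w)
v = 14595/7297 (v = 2 + 1/((-658 + 165² + 33*165 + 47*108 + 108*165) - 47611) = 2 + 1/((-658 + 27225 + 5445 + 5076 + 17820) - 47611) = 2 + 1/(54908 - 47611) = 2 + 1/7297 = 14595/7297 ≈ 2.0001)
q(D) = 1
v + q(-158) = 14595/7297 + 1 = 21892/7297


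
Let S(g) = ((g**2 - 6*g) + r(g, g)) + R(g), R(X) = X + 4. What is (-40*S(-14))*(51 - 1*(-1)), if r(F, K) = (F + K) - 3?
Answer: -497120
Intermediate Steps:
r(F, K) = -3 + F + K
R(X) = 4 + X
S(g) = 1 + g**2 - 3*g (S(g) = ((g**2 - 6*g) + (-3 + g + g)) + (4 + g) = ((g**2 - 6*g) + (-3 + 2*g)) + (4 + g) = (-3 + g**2 - 4*g) + (4 + g) = 1 + g**2 - 3*g)
(-40*S(-14))*(51 - 1*(-1)) = (-40*(1 + (-14)**2 - 3*(-14)))*(51 - 1*(-1)) = (-40*(1 + 196 + 42))*(51 + 1) = -40*239*52 = -9560*52 = -497120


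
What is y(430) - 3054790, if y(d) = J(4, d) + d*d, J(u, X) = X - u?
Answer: -2869464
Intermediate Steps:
y(d) = -4 + d + d² (y(d) = (d - 1*4) + d*d = (d - 4) + d² = (-4 + d) + d² = -4 + d + d²)
y(430) - 3054790 = (-4 + 430 + 430²) - 3054790 = (-4 + 430 + 184900) - 3054790 = 185326 - 3054790 = -2869464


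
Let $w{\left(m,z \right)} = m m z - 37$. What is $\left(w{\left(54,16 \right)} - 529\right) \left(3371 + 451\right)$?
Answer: $176155980$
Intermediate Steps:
$w{\left(m,z \right)} = -37 + z m^{2}$ ($w{\left(m,z \right)} = m^{2} z - 37 = z m^{2} - 37 = -37 + z m^{2}$)
$\left(w{\left(54,16 \right)} - 529\right) \left(3371 + 451\right) = \left(\left(-37 + 16 \cdot 54^{2}\right) - 529\right) \left(3371 + 451\right) = \left(\left(-37 + 16 \cdot 2916\right) + \left(-1593 + 1064\right)\right) 3822 = \left(\left(-37 + 46656\right) - 529\right) 3822 = \left(46619 - 529\right) 3822 = 46090 \cdot 3822 = 176155980$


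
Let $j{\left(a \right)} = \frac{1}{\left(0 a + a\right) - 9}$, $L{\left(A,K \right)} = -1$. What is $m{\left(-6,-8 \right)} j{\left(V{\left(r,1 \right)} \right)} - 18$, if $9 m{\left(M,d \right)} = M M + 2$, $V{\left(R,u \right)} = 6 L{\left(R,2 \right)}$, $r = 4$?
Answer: $- \frac{2468}{135} \approx -18.281$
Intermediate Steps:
$V{\left(R,u \right)} = -6$ ($V{\left(R,u \right)} = 6 \left(-1\right) = -6$)
$m{\left(M,d \right)} = \frac{2}{9} + \frac{M^{2}}{9}$ ($m{\left(M,d \right)} = \frac{M M + 2}{9} = \frac{M^{2} + 2}{9} = \frac{2 + M^{2}}{9} = \frac{2}{9} + \frac{M^{2}}{9}$)
$j{\left(a \right)} = \frac{1}{-9 + a}$ ($j{\left(a \right)} = \frac{1}{\left(0 + a\right) - 9} = \frac{1}{a - 9} = \frac{1}{-9 + a}$)
$m{\left(-6,-8 \right)} j{\left(V{\left(r,1 \right)} \right)} - 18 = \frac{\frac{2}{9} + \frac{\left(-6\right)^{2}}{9}}{-9 - 6} - 18 = \frac{\frac{2}{9} + \frac{1}{9} \cdot 36}{-15} - 18 = \left(\frac{2}{9} + 4\right) \left(- \frac{1}{15}\right) - 18 = \frac{38}{9} \left(- \frac{1}{15}\right) - 18 = - \frac{38}{135} - 18 = - \frac{2468}{135}$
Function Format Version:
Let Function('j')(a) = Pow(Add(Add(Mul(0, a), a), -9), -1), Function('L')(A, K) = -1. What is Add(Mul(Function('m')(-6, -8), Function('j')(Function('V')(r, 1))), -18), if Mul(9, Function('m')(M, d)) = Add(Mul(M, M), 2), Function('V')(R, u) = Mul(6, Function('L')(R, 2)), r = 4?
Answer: Rational(-2468, 135) ≈ -18.281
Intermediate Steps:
Function('V')(R, u) = -6 (Function('V')(R, u) = Mul(6, -1) = -6)
Function('m')(M, d) = Add(Rational(2, 9), Mul(Rational(1, 9), Pow(M, 2))) (Function('m')(M, d) = Mul(Rational(1, 9), Add(Mul(M, M), 2)) = Mul(Rational(1, 9), Add(Pow(M, 2), 2)) = Mul(Rational(1, 9), Add(2, Pow(M, 2))) = Add(Rational(2, 9), Mul(Rational(1, 9), Pow(M, 2))))
Function('j')(a) = Pow(Add(-9, a), -1) (Function('j')(a) = Pow(Add(Add(0, a), -9), -1) = Pow(Add(a, -9), -1) = Pow(Add(-9, a), -1))
Add(Mul(Function('m')(-6, -8), Function('j')(Function('V')(r, 1))), -18) = Add(Mul(Add(Rational(2, 9), Mul(Rational(1, 9), Pow(-6, 2))), Pow(Add(-9, -6), -1)), -18) = Add(Mul(Add(Rational(2, 9), Mul(Rational(1, 9), 36)), Pow(-15, -1)), -18) = Add(Mul(Add(Rational(2, 9), 4), Rational(-1, 15)), -18) = Add(Mul(Rational(38, 9), Rational(-1, 15)), -18) = Add(Rational(-38, 135), -18) = Rational(-2468, 135)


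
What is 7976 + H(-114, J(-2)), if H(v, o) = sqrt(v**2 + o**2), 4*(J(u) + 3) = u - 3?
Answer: 7976 + 5*sqrt(8329)/4 ≈ 8090.1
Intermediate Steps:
J(u) = -15/4 + u/4 (J(u) = -3 + (u - 3)/4 = -3 + (-3 + u)/4 = -3 + (-3/4 + u/4) = -15/4 + u/4)
H(v, o) = sqrt(o**2 + v**2)
7976 + H(-114, J(-2)) = 7976 + sqrt((-15/4 + (1/4)*(-2))**2 + (-114)**2) = 7976 + sqrt((-15/4 - 1/2)**2 + 12996) = 7976 + sqrt((-17/4)**2 + 12996) = 7976 + sqrt(289/16 + 12996) = 7976 + sqrt(208225/16) = 7976 + 5*sqrt(8329)/4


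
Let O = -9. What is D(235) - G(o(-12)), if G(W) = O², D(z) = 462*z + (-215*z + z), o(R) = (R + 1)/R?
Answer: 58199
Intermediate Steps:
o(R) = (1 + R)/R
D(z) = 248*z (D(z) = 462*z - 214*z = 248*z)
G(W) = 81 (G(W) = (-9)² = 81)
D(235) - G(o(-12)) = 248*235 - 1*81 = 58280 - 81 = 58199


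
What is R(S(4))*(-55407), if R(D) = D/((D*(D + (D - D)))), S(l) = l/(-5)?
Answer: 277035/4 ≈ 69259.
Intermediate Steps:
S(l) = -l/5 (S(l) = l*(-⅕) = -l/5)
R(D) = 1/D (R(D) = D/((D*(D + 0))) = D/((D*D)) = D/(D²) = D/D² = 1/D)
R(S(4))*(-55407) = -55407/(-⅕*4) = -55407/(-⅘) = -5/4*(-55407) = 277035/4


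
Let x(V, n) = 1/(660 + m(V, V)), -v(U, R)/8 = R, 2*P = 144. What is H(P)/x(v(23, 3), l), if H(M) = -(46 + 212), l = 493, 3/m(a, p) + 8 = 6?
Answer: -169893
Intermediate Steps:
m(a, p) = -3/2 (m(a, p) = 3/(-8 + 6) = 3/(-2) = 3*(-½) = -3/2)
P = 72 (P = (½)*144 = 72)
v(U, R) = -8*R
x(V, n) = 2/1317 (x(V, n) = 1/(660 - 3/2) = 1/(1317/2) = 2/1317)
H(M) = -258 (H(M) = -1*258 = -258)
H(P)/x(v(23, 3), l) = -258/2/1317 = -258*1317/2 = -169893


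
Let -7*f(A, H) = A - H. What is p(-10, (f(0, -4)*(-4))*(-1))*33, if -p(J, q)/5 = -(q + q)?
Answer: -5280/7 ≈ -754.29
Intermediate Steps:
f(A, H) = -A/7 + H/7 (f(A, H) = -(A - H)/7 = -A/7 + H/7)
p(J, q) = 10*q (p(J, q) = -(-5)*(q + q) = -(-5)*2*q = -(-10)*q = 10*q)
p(-10, (f(0, -4)*(-4))*(-1))*33 = (10*(((-1/7*0 + (1/7)*(-4))*(-4))*(-1)))*33 = (10*(((0 - 4/7)*(-4))*(-1)))*33 = (10*(-4/7*(-4)*(-1)))*33 = (10*((16/7)*(-1)))*33 = (10*(-16/7))*33 = -160/7*33 = -5280/7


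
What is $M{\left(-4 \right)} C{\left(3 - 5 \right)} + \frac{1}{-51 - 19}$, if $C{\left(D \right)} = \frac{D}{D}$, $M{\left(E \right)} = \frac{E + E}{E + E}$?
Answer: $\frac{69}{70} \approx 0.98571$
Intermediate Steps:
$M{\left(E \right)} = 1$ ($M{\left(E \right)} = \frac{2 E}{2 E} = 2 E \frac{1}{2 E} = 1$)
$C{\left(D \right)} = 1$
$M{\left(-4 \right)} C{\left(3 - 5 \right)} + \frac{1}{-51 - 19} = 1 \cdot 1 + \frac{1}{-51 - 19} = 1 + \frac{1}{-70} = 1 - \frac{1}{70} = \frac{69}{70}$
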